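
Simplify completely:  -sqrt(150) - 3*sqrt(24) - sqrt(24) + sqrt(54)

-10*sqrt(6)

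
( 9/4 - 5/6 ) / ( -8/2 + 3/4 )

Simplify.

-17/39

Numerator: 9/4 - 5/6 = 17/12
Denominator: -8/2 + 3/4 = -13/4
Divide: (17/12) · (-4/13) = -17/39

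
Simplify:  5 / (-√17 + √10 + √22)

(-15*√17 + 5*√22 + 29*√10 + 4*√935)/131

Group as (√10 + √22) - √17; multiply by (√10 + √22) + √17, then rationalise the remaining surd.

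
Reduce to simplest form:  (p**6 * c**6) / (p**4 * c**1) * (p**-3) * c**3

c**8/p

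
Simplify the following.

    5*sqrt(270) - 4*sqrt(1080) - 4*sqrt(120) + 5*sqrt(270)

5*sqrt(270) = 15*sqrt(30); 4*sqrt(1080) = 24*sqrt(30); 4*sqrt(120) = 8*sqrt(30); 5*sqrt(270) = 15*sqrt(30)
Combine: (15 - 24 - 8 + 15)·sqrt(30) = -2*sqrt(30)

-2*sqrt(30)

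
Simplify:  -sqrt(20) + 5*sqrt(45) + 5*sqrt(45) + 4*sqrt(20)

36*sqrt(5)

sqrt(20) = 2*sqrt(5); 5*sqrt(45) = 15*sqrt(5); 5*sqrt(45) = 15*sqrt(5); 4*sqrt(20) = 8*sqrt(5)
Combine: (-2 + 15 + 15 + 8)·sqrt(5) = 36*sqrt(5)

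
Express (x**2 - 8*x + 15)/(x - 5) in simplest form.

x - 3

Factor: x**2 - 8*x + 15 = (x - 3)*(x - 5)
Cancel the common factor (x - 5).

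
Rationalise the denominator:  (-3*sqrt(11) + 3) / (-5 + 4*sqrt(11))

(-117 - 3*sqrt(11))/151

Multiply numerator and denominator by -4*sqrt(11) - 5.
Denominator becomes -151; numerator becomes 3*sqrt(11) + 117.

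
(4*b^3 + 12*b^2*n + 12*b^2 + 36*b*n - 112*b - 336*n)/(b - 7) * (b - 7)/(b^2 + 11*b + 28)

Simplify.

(4*b^2 + 12*b*n - 16*b - 48*n)/(b + 4)

Factor: 4*b^3 + 12*b^2*n + 12*b^2 + 36*b*n - 112*b - 336*n = 4*(b + 3*n)*(b + 7)*(b - 4);  b^2 + 11*b + 28 = (b + 7)*(b + 4)
Cancel the common factors (b + 7), (b - 7).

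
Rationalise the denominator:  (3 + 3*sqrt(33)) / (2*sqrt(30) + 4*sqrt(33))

Multiply numerator and denominator by -2*sqrt(30) + 4*sqrt(33).
Denominator becomes 408; numerator becomes -18*sqrt(110) - 6*sqrt(30) + 12*sqrt(33) + 396.

(-3*sqrt(110) - sqrt(30) + 2*sqrt(33) + 66)/68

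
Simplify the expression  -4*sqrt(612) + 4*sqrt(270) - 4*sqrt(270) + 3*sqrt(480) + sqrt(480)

-24*sqrt(17) + 16*sqrt(30)

4*sqrt(612) = 24*sqrt(17); 4*sqrt(270) = 12*sqrt(30); 4*sqrt(270) = 12*sqrt(30); 3*sqrt(480) = 12*sqrt(30); sqrt(480) = 4*sqrt(30)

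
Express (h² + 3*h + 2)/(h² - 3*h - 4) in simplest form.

Factor: h² + 3*h + 2 = (h + 2)·(h + 1);  h² - 3*h - 4 = (h - 4)·(h + 1)
Cancel the common factor (h + 1).

(h + 2)/(h - 4)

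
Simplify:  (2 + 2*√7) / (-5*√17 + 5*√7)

Multiply numerator and denominator by 5*√7 + 5*√17.
Denominator becomes -250; numerator becomes 10*√7 + 10*√17 + 70 + 10*√119.

(-√119 - 7 - √17 - √7)/25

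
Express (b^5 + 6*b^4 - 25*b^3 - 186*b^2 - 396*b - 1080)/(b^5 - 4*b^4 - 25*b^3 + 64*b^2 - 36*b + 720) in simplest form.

Factor: b^5 + 6*b^4 - 25*b^3 - 186*b^2 - 396*b - 1080 = (b + 5)*(b + 6)*(b - 6)*(b^2 + b + 6);  b^5 - 4*b^4 - 25*b^3 + 64*b^2 - 36*b + 720 = (b^2 + b + 6)*(b - 4)*(b - 6)*(b + 5)
Cancel the common factors (b^2 + b + 6), (b + 5), (b - 6).

(b + 6)/(b - 4)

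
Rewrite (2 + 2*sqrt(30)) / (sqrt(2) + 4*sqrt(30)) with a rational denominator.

(-2*sqrt(15) - sqrt(2) + 4*sqrt(30) + 120)/239

Multiply numerator and denominator by -sqrt(2) + 4*sqrt(30).
Denominator becomes 478; numerator becomes -4*sqrt(15) - 2*sqrt(2) + 8*sqrt(30) + 240.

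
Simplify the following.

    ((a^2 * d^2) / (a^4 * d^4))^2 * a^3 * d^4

1/a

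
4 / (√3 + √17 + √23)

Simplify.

(-8*√1173 - 12*√23 + 36*√17 + 148*√3)/195

Group as (√17 + √23) + √3; multiply by (√17 + √23) - √3, then rationalise the remaining surd.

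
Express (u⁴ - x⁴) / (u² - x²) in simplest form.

u² + x²

Factor u^4 - x^4 and cancel (u² - x²).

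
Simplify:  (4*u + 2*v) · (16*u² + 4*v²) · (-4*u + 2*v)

-256*u⁴ + 16*v⁴

Telescope via difference of squares: ((2*v)+(4*u))((2*v)-(4*u)) = -16*u² + 4*v², then repeat with the next factor.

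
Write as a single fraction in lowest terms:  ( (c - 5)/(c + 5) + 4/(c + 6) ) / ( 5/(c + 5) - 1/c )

(c^3 + 5*c^2 - 10*c)/(4*c^2 + 19*c - 30)

Numerator: (c - 5)/(c + 5) + 4/(c + 6) = (c^2 + 5*c - 10)/(c^2 + 11*c + 30)
Denominator: 5/(c + 5) - 1/c = (4*c - 5)/(c^2 + 5*c)
Divide: ((c^2 + 5*c - 10)/(c^2 + 11*c + 30)) · ((c^2 + 5*c)/(4*c - 5)) = (c^3 + 5*c^2 - 10*c)/(4*c^2 + 19*c - 30)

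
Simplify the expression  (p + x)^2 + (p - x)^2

Write as f(p,x) + f(p,-x) and expand.

2*p^2 + 2*x^2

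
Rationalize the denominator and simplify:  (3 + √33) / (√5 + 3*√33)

(-√165 - 3*√5 + 9*√33 + 99)/292

Multiply numerator and denominator by -√5 + 3*√33.
Denominator becomes 292; numerator becomes -√165 - 3*√5 + 9*√33 + 99.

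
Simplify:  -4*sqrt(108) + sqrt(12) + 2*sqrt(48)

-14*sqrt(3)

4*sqrt(108) = 24*sqrt(3); sqrt(12) = 2*sqrt(3); 2*sqrt(48) = 8*sqrt(3)
Combine: (-24 + 2 + 8)·sqrt(3) = -14*sqrt(3)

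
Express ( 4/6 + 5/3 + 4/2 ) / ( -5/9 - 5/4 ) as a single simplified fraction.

-12/5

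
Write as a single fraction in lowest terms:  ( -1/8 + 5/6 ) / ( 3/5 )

Numerator: -1/8 + 5/6 = 17/24
Denominator: 3/5 = 3/5
Divide: (17/24) · (5/3) = 85/72

85/72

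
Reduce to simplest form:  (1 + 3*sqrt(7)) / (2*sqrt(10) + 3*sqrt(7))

(-6*sqrt(70) - 2*sqrt(10) + 3*sqrt(7) + 63)/23

Multiply numerator and denominator by -2*sqrt(10) + 3*sqrt(7).
Denominator becomes 23; numerator becomes -6*sqrt(70) - 2*sqrt(10) + 3*sqrt(7) + 63.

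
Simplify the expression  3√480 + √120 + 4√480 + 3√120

3√480 = 12*√30; √120 = 2*√30; 4√480 = 16*√30; 3√120 = 6*√30
Combine: (12 + 2 + 16 + 6)·√30 = 36*√30

36*√30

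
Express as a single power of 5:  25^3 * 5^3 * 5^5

5^14

25^3 = 5^6; 5^3 = 5^3; 5^5 = 5^5
Combine exponents: 5^14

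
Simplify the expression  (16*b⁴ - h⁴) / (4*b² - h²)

16*b⁴ - h⁴ factors as (2*b - h)*(2*b + h)*(4*b² + h²).

4*b² + h²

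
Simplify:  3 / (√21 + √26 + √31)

(-3*√16926 + 24*√31 + 39*√26 + 54*√21)/964

Group as (√26 + √31) + √21; multiply by (√26 + √31) - √21, then rationalise the remaining surd.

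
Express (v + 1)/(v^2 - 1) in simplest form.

Factor: v^2 - 1 = (v - 1)*(v + 1)
Cancel the common factor (v + 1).

1/(v - 1)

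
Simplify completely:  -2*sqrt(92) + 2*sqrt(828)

2*sqrt(92) = 4*sqrt(23); 2*sqrt(828) = 12*sqrt(23)
Combine: (-4 + 12)·sqrt(23) = 8*sqrt(23)

8*sqrt(23)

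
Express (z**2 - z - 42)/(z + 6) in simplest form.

Factor: z**2 - z - 42 = (z - 7)*(z + 6)
Cancel the common factor (z + 6).

z - 7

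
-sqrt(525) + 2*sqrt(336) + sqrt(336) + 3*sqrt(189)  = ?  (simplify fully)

sqrt(525) = 5*sqrt(21); 2*sqrt(336) = 8*sqrt(21); sqrt(336) = 4*sqrt(21); 3*sqrt(189) = 9*sqrt(21)
Combine: (-5 + 8 + 4 + 9)·sqrt(21) = 16*sqrt(21)

16*sqrt(21)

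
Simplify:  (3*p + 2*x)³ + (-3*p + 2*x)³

108*p²*x + 16*x³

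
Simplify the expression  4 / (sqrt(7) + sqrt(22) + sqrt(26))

(-16*sqrt(1001) + 12*sqrt(26) + 44*sqrt(22) + 164*sqrt(7))/607

Group as (sqrt(7) + sqrt(22)) + sqrt(26); multiply by (sqrt(7) + sqrt(22)) - sqrt(26), then rationalise the remaining surd.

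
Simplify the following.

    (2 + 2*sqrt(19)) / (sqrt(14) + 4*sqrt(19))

(-sqrt(266) - sqrt(14) + 4*sqrt(19) + 76)/145

Multiply numerator and denominator by -sqrt(14) + 4*sqrt(19).
Denominator becomes 290; numerator becomes -2*sqrt(266) - 2*sqrt(14) + 8*sqrt(19) + 152.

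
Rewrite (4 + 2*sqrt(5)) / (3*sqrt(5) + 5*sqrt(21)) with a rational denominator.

Multiply numerator and denominator by -5*sqrt(21) + 3*sqrt(5).
Denominator becomes -480; numerator becomes -10*sqrt(105) - 20*sqrt(21) + 12*sqrt(5) + 30.

(-15 - 6*sqrt(5) + 10*sqrt(21) + 5*sqrt(105))/240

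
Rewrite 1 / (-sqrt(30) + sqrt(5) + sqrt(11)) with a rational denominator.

(7*sqrt(30) + 12*sqrt(11) + 18*sqrt(5) + 5*sqrt(66))/12

Group as (sqrt(5) + sqrt(11)) - sqrt(30); multiply by (sqrt(5) + sqrt(11)) + sqrt(30), then rationalise the remaining surd.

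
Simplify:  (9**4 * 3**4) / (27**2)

9**4 = 3**8; 3**4 = 3**4; 27**2 = 3**6
Combine exponents: 3**6

3**6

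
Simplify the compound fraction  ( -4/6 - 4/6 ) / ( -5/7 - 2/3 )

28/29

Numerator: -4/6 - 4/6 = -4/3
Denominator: -5/7 - 2/3 = -29/21
Divide: (-4/3) · (-21/29) = 28/29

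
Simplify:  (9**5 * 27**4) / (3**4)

3**18

9**5 = 3**10; 27**4 = 3**12; 3**4 = 3**4
Combine exponents: 3**18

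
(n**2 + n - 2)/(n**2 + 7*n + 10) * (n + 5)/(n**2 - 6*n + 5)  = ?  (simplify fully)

Factor: n**2 + n - 2 = (n + 2)*(n - 1);  n**2 + 7*n + 10 = (n + 5)*(n + 2);  n**2 - 6*n + 5 = (n - 5)*(n - 1)
Cancel the common factors (n + 2), (n + 5), (n - 1).

1/(n - 5)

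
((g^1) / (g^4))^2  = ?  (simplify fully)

g^(-6)

Inside the bracket: (g^-3)
Raise to the power 2: (g^-6)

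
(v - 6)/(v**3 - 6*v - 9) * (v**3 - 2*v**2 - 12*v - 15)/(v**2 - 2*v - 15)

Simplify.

Factor: v**3 - 6*v - 9 = (v - 3)*(v**2 + 3*v + 3);  v**3 - 2*v**2 - 12*v - 15 = (v**2 + 3*v + 3)*(v - 5);  v**2 - 2*v - 15 = (v + 3)*(v - 5)
Cancel the common factors (v**2 + 3*v + 3), (v - 5).

(v - 6)/(v**2 - 9)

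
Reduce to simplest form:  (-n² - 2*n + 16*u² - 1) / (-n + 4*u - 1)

n + 4*u + 1

-n² - 2*n + 16*u² - 1 factors as (-n + 4*u - 1)*(n + 4*u + 1).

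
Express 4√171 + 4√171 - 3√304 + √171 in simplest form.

15*√19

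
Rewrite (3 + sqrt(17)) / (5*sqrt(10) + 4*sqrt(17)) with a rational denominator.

(-5*sqrt(170) - 15*sqrt(10) + 12*sqrt(17) + 68)/22

Multiply numerator and denominator by -5*sqrt(10) + 4*sqrt(17).
Denominator becomes 22; numerator becomes -5*sqrt(170) - 15*sqrt(10) + 12*sqrt(17) + 68.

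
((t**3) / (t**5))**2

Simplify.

Inside the bracket: (t**-2)
Raise to the power 2: (t**-4)

t**(-4)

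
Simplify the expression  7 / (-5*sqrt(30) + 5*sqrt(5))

Multiply numerator and denominator by 5*sqrt(5) + 5*sqrt(30).
Denominator becomes -625; numerator becomes 35*sqrt(5) + 35*sqrt(30).

(-7*sqrt(30) - 7*sqrt(5))/125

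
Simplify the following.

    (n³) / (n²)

n

Quotient: n¹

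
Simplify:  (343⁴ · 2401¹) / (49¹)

7^14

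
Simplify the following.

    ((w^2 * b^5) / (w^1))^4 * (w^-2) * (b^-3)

b^17*w^2

Inside the bracket: w^1 * b^5
Raise to the power 4: w^4 * b^20
Multiply by (w^-2) * (b^-3): add exponents.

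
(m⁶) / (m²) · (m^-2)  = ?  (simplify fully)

Quotient: m⁴
Multiply by (m^-2): add exponents.

m²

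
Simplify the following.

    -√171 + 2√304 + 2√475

15*√19

√171 = 3*√19; 2√304 = 8*√19; 2√475 = 10*√19
Combine: (-3 + 8 + 10)·√19 = 15*√19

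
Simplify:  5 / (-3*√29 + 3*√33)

(5*√29 + 5*√33)/12

Multiply numerator and denominator by 3*√29 + 3*√33.
Denominator becomes 36; numerator becomes 15*√29 + 15*√33.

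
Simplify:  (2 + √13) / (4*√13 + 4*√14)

(-13 - 2*√13 + 2*√14 + √182)/4

Multiply numerator and denominator by -4*√14 + 4*√13.
Denominator becomes -16; numerator becomes -4*√182 - 8*√14 + 8*√13 + 52.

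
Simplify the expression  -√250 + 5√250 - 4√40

√250 = 5*√10; 5√250 = 25*√10; 4√40 = 8*√10
Combine: (-5 + 25 - 8)·√10 = 12*√10

12*√10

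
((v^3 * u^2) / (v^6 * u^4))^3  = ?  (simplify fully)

Inside the bracket: (v^-3) * (u^-2)
Raise to the power 3: (v^-9) * (u^-6)

1/(u^6*v^9)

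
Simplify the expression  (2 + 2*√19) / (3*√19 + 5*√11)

(-57 - 3*√19 + 5*√11 + 5*√209)/52

Multiply numerator and denominator by -5*√11 + 3*√19.
Denominator becomes -104; numerator becomes -10*√209 - 10*√11 + 6*√19 + 114.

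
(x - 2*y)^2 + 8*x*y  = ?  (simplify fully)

(x + 2*y)^2

Expand the square and combine the 8*x*y term.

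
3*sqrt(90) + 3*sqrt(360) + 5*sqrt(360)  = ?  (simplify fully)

3*sqrt(90) = 9*sqrt(10); 3*sqrt(360) = 18*sqrt(10); 5*sqrt(360) = 30*sqrt(10)
Combine: (9 + 18 + 30)·sqrt(10) = 57*sqrt(10)

57*sqrt(10)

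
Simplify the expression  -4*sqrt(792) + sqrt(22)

-23*sqrt(22)

4*sqrt(792) = 24*sqrt(22); sqrt(22) = sqrt(22)
Combine: (-24 + 1)·sqrt(22) = -23*sqrt(22)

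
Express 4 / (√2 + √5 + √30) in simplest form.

(-108*√5 - 132*√2 + 80*√3 + 92*√30)/489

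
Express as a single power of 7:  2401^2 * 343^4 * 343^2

2401^2 = 7^8; 343^4 = 7^12; 343^2 = 7^6
Combine exponents: 7^26

7^26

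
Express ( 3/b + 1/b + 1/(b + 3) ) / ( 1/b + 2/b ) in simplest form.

Numerator: 3/b + 1/b + 1/(b + 3) = (5*b + 12)/(b**2 + 3*b)
Denominator: 1/b + 2/b = 3/b
Divide: ((5*b + 12)/(b**2 + 3*b)) · (b/3) = (5*b + 12)/(3*b + 9)

(5*b + 12)/(3*b + 9)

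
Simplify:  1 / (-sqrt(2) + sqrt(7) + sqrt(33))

(-14*sqrt(7) - sqrt(462) + 19*sqrt(2) + 12*sqrt(33))/260

Group as (sqrt(7) + sqrt(33)) - sqrt(2); multiply by (sqrt(7) + sqrt(33)) + sqrt(2), then rationalise the remaining surd.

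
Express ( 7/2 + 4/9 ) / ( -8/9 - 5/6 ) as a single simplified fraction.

-71/31

Numerator: 7/2 + 4/9 = 71/18
Denominator: -8/9 - 5/6 = -31/18
Divide: (71/18) · (-18/31) = -71/31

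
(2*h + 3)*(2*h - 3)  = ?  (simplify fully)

Difference of squares with P = 2*h, Q = 3.

4*h**2 - 9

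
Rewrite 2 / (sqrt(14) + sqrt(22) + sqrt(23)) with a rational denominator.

Group as (sqrt(14) + sqrt(22)) + sqrt(23); multiply by (sqrt(14) + sqrt(22)) - sqrt(23), then rationalise the remaining surd.

(-8*sqrt(1771) + 26*sqrt(23) + 30*sqrt(22) + 62*sqrt(14))/1063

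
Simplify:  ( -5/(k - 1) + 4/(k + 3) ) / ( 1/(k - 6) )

Numerator: -5/(k - 1) + 4/(k + 3) = (-k - 19)/(k² + 2*k - 3)
Denominator: 1/(k - 6) = 1/(k - 6)
Divide: ((-k - 19)/(k² + 2*k - 3)) · (k - 6) = (-k² - 13*k + 114)/(k² + 2*k - 3)

(-k² - 13*k + 114)/(k² + 2*k - 3)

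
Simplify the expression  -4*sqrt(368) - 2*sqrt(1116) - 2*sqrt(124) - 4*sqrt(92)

-24*sqrt(23) - 16*sqrt(31)

4*sqrt(368) = 16*sqrt(23); 2*sqrt(1116) = 12*sqrt(31); 2*sqrt(124) = 4*sqrt(31); 4*sqrt(92) = 8*sqrt(23)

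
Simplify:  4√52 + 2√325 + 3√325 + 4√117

45*√13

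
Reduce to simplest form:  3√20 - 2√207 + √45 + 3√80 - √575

3√20 = 6*√5; 2√207 = 6*√23; √45 = 3*√5; 3√80 = 12*√5; √575 = 5*√23

-11*√23 + 21*√5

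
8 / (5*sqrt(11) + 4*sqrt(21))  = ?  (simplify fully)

(-40*sqrt(11) + 32*sqrt(21))/61

Multiply numerator and denominator by -5*sqrt(11) + 4*sqrt(21).
Denominator becomes 61; numerator becomes -40*sqrt(11) + 32*sqrt(21).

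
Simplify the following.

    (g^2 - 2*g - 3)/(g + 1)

g - 3

Factor: g^2 - 2*g - 3 = (g + 1)*(g - 3)
Cancel the common factor (g + 1).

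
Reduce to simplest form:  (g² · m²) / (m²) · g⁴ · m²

Quotient: g²
Multiply by g⁴ · m²: add exponents.

g⁶*m²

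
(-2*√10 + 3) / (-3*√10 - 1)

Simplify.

Multiply numerator and denominator by -1 + 3*√10.
Denominator becomes -89; numerator becomes -63 + 11*√10.

(-11*√10 + 63)/89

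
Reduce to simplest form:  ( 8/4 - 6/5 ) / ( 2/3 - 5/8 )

96/5

Numerator: 8/4 - 6/5 = 4/5
Denominator: 2/3 - 5/8 = 1/24
Divide: (4/5) · (24) = 96/5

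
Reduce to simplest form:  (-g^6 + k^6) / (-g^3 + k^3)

g^3 + k^3

Factor k^6 - g^6 and cancel (-g^3 + k^3).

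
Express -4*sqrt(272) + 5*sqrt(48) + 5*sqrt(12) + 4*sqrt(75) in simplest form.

-16*sqrt(17) + 50*sqrt(3)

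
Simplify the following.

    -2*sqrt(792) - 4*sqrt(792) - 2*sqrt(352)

2*sqrt(792) = 12*sqrt(22); 4*sqrt(792) = 24*sqrt(22); 2*sqrt(352) = 8*sqrt(22)
Combine: (-12 - 24 - 8)·sqrt(22) = -44*sqrt(22)

-44*sqrt(22)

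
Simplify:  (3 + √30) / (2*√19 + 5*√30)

Multiply numerator and denominator by -2*√19 + 5*√30.
Denominator becomes 674; numerator becomes -2*√570 - 6*√19 + 15*√30 + 150.

(-2*√570 - 6*√19 + 15*√30 + 150)/674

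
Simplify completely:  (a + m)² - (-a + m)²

Only the odd-power cross terms survive.

4*a*m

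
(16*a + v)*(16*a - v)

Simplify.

256*a^2 - v^2

Difference of squares with P = 16*a, Q = v.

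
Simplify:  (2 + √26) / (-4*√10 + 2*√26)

(-2*√65 - 13 - 2*√10 - √26)/14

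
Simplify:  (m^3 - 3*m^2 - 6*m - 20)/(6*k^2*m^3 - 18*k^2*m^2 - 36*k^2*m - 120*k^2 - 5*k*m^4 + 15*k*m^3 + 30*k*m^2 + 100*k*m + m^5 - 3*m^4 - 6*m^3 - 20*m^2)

1/(6*k^2 - 5*k*m + m^2)

Factor: m^3 - 3*m^2 - 6*m - 20 = (m - 5)*(m^2 + 2*m + 4);  6*k^2*m^3 - 18*k^2*m^2 - 36*k^2*m - 120*k^2 - 5*k*m^4 + 15*k*m^3 + 30*k*m^2 + 100*k*m + m^5 - 3*m^4 - 6*m^3 - 20*m^2 = (-2*k + m)*(-3*k + m)*(m^2 + 2*m + 4)*(m - 5)
Cancel the common factors (m^2 + 2*m + 4), (m - 5).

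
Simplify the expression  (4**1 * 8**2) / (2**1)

2**7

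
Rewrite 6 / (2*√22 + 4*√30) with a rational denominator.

(-3*√22 + 6*√30)/98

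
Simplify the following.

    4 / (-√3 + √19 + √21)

(-148*√3 + 4*√21 + 20*√19 + 24*√133)/227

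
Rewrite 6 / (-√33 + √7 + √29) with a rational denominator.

Group as (√7 + √29) - √33; multiply by (√7 + √29) + √33, then rationalise the remaining surd.

(-18*√33 + 66*√29 + 330*√7 + 12*√6699)/803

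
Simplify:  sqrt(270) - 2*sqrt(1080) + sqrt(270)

-6*sqrt(30)

sqrt(270) = 3*sqrt(30); 2*sqrt(1080) = 12*sqrt(30); sqrt(270) = 3*sqrt(30)
Combine: (3 - 12 + 3)·sqrt(30) = -6*sqrt(30)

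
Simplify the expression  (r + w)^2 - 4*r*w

(r - w)^2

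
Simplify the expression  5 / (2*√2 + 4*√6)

(-5*√2 + 10*√6)/44

Multiply numerator and denominator by -4*√6 + 2*√2.
Denominator becomes -88; numerator becomes -20*√6 + 10*√2.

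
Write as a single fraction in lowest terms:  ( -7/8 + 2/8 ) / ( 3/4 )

Numerator: -7/8 + 2/8 = -5/8
Denominator: 3/4 = 3/4
Divide: (-5/8) · (4/3) = -5/6

-5/6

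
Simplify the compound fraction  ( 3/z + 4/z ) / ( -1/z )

Numerator: 3/z + 4/z = 7/z
Denominator: -1/z = -1/z
Divide: (7/z) · (-z) = -7

-7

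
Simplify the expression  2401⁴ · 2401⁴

7^32

2401⁴ = 7^16; 2401⁴ = 7^16
Combine exponents: 7^32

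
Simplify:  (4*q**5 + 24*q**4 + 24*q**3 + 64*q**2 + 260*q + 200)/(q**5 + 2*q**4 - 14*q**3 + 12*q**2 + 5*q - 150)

Factor: 4*q**5 + 24*q**4 + 24*q**3 + 64*q**2 + 260*q + 200 = 4*(q + 1)*(q + 2)*(q + 5)*(q**2 - 2*q + 5);  q**5 + 2*q**4 - 14*q**3 + 12*q**2 + 5*q - 150 = (q + 5)*(q**2 - 2*q + 5)*(q + 2)*(q - 3)
Cancel the common factors (q**2 - 2*q + 5), (q + 5), (q + 2).

(4*q + 4)/(q - 3)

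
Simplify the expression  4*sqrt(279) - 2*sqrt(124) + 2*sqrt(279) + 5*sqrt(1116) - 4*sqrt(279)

4*sqrt(279) = 12*sqrt(31); 2*sqrt(124) = 4*sqrt(31); 2*sqrt(279) = 6*sqrt(31); 5*sqrt(1116) = 30*sqrt(31); 4*sqrt(279) = 12*sqrt(31)
Combine: (12 - 4 + 6 + 30 - 12)·sqrt(31) = 32*sqrt(31)

32*sqrt(31)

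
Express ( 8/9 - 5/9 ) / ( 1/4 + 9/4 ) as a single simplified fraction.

Numerator: 8/9 - 5/9 = 1/3
Denominator: 1/4 + 9/4 = 5/2
Divide: (1/3) · (2/5) = 2/15

2/15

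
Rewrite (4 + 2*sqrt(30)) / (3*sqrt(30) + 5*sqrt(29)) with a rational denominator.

(-180 - 12*sqrt(30) + 20*sqrt(29) + 10*sqrt(870))/455

Multiply numerator and denominator by -5*sqrt(29) + 3*sqrt(30).
Denominator becomes -455; numerator becomes -10*sqrt(870) - 20*sqrt(29) + 12*sqrt(30) + 180.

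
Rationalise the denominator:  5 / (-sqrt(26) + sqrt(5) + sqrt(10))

Group as (sqrt(5) + sqrt(10)) - sqrt(26); multiply by (sqrt(5) + sqrt(10)) + sqrt(26), then rationalise the remaining surd.

(55*sqrt(26) + 105*sqrt(10) + 155*sqrt(5) + 100*sqrt(13))/79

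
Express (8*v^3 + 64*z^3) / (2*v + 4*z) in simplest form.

(2*v)^3 + (4*z)^3 = (2*v + 4*z)(4*v^2 - 8*v*z + 16*z^2).

4*v^2 - 8*v*z + 16*z^2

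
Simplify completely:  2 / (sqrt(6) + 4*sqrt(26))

(-sqrt(6) + 4*sqrt(26))/205

Multiply numerator and denominator by -sqrt(6) + 4*sqrt(26).
Denominator becomes 410; numerator becomes -2*sqrt(6) + 8*sqrt(26).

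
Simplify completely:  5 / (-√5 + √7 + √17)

Group as (√7 + √17) - √5; multiply by (√7 + √17) + √5, then rationalise the remaining surd.

(-19*√5 - 5*√17 + 15*√7 + 2*√595)/23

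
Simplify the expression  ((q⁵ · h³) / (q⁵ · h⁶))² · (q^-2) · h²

Inside the bracket: (h^-3)
Raise to the power 2: (h^-6)
Multiply by (q^-2) · h²: add exponents.

1/(h⁴*q²)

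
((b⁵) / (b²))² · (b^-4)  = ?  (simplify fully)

b²

Inside the bracket: b³
Raise to the power 2: b⁶
Multiply by (b^-4): add exponents.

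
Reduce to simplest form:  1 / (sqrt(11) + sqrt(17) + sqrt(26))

(-sqrt(4862) + sqrt(26) + 10*sqrt(17) + 16*sqrt(11))/372

Group as (sqrt(17) + sqrt(26)) + sqrt(11); multiply by (sqrt(17) + sqrt(26)) - sqrt(11), then rationalise the remaining surd.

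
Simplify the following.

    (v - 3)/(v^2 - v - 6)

1/(v + 2)

Factor: v^2 - v - 6 = (v - 3)*(v + 2)
Cancel the common factor (v - 3).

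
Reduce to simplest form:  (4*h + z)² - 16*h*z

Expand the square and combine the 16*h*z term.

(4*h - z)²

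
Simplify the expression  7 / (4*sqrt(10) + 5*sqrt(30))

Multiply numerator and denominator by -4*sqrt(10) + 5*sqrt(30).
Denominator becomes 590; numerator becomes -28*sqrt(10) + 35*sqrt(30).

(-28*sqrt(10) + 35*sqrt(30))/590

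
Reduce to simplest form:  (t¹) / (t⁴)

t^(-3)

Quotient: (t^-3)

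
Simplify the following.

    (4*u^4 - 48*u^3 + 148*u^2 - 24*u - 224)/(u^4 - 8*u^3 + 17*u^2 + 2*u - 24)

(4*u - 28)/(u - 3)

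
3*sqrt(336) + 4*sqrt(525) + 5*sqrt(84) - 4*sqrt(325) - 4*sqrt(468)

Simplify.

-44*sqrt(13) + 42*sqrt(21)

3*sqrt(336) = 12*sqrt(21); 4*sqrt(525) = 20*sqrt(21); 5*sqrt(84) = 10*sqrt(21); 4*sqrt(325) = 20*sqrt(13); 4*sqrt(468) = 24*sqrt(13)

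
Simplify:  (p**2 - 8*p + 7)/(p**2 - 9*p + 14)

(p - 1)/(p - 2)

Factor: p**2 - 8*p + 7 = (p - 1)*(p - 7);  p**2 - 9*p + 14 = (p - 7)*(p - 2)
Cancel the common factor (p - 7).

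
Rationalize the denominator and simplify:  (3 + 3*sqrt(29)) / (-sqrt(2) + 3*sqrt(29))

(3*sqrt(2) + 3*sqrt(58) + 9*sqrt(29) + 261)/259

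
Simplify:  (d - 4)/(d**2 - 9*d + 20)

1/(d - 5)

Factor: d**2 - 9*d + 20 = (d - 5)*(d - 4)
Cancel the common factor (d - 4).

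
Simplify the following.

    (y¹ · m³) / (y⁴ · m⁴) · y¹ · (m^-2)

Quotient: (y^-3) · (m^-1)
Multiply by y¹ · (m^-2): add exponents.

1/(m³*y²)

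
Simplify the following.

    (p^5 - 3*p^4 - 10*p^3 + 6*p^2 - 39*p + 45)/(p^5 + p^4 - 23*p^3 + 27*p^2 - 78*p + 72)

(p^2 - 2*p - 15)/(p^2 + 2*p - 24)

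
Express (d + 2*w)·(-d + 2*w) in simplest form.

-d² + 4*w²

Difference of squares with P = 2*w, Q = d.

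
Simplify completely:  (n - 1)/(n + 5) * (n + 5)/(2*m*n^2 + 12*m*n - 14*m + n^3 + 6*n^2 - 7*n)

1/(2*m*n + 14*m + n^2 + 7*n)

Factor: 2*m*n^2 + 12*m*n - 14*m + n^3 + 6*n^2 - 7*n = (n - 1)*(n + 7)*(2*m + n)
Cancel the common factors (n - 1), (n + 5).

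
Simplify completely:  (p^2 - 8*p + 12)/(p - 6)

Factor: p^2 - 8*p + 12 = (p - 2)*(p - 6)
Cancel the common factor (p - 6).

p - 2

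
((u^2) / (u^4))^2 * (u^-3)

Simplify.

Inside the bracket: (u^-2)
Raise to the power 2: (u^-4)
Multiply by (u^-3): add exponents.

u^(-7)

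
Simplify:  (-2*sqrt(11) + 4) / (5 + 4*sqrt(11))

(-108 + 26*sqrt(11))/151

Multiply numerator and denominator by -4*sqrt(11) + 5.
Denominator becomes -151; numerator becomes -26*sqrt(11) + 108.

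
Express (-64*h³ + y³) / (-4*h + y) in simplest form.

16*h² + 4*h*y + y²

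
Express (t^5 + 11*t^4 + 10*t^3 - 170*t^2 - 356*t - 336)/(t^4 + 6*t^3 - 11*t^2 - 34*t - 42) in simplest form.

(t^2 + 2*t - 24)/(t - 3)

Factor: t^5 + 11*t^4 + 10*t^3 - 170*t^2 - 356*t - 336 = (t - 4)*(t^2 + 2*t + 2)*(t + 7)*(t + 6);  t^4 + 6*t^3 - 11*t^2 - 34*t - 42 = (t - 3)*(t + 7)*(t^2 + 2*t + 2)
Cancel the common factors (t^2 + 2*t + 2), (t + 7).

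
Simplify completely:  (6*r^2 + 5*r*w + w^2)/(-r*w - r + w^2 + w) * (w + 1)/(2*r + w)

(-3*r - w)/(r - w)

Factor: 6*r^2 + 5*r*w + w^2 = (3*r + w)*(2*r + w);  -r*w - r + w^2 + w = (w + 1)*(-r + w)
Cancel the common factors (2*r + w), (w + 1).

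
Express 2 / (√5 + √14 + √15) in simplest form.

Group as (√14 + √15) + √5; multiply by (√14 + √15) - √5, then rationalise the remaining surd.

(-5*√42 + 2*√15 + 3*√14 + 12*√5)/66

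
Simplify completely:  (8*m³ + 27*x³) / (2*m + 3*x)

4*m² - 6*m*x + 9*x²

(3*x)^3 + (2*m)^3 = (2*m + 3*x)(4*m² - 6*m*x + 9*x²).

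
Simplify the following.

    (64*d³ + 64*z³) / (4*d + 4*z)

Apply the sum-of-cubes factorisation and cancel (4*d + 4*z).

16*d² - 16*d*z + 16*z²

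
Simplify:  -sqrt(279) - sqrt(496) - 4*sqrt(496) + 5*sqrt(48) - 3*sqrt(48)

-23*sqrt(31) + 8*sqrt(3)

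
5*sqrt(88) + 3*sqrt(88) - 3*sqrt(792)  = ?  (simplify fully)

5*sqrt(88) = 10*sqrt(22); 3*sqrt(88) = 6*sqrt(22); 3*sqrt(792) = 18*sqrt(22)
Combine: (10 + 6 - 18)·sqrt(22) = -2*sqrt(22)

-2*sqrt(22)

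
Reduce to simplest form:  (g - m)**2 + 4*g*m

(g + m)**2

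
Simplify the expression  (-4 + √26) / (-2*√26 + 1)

(-48 + 7*√26)/103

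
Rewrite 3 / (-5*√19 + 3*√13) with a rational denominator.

(-15*√19 - 9*√13)/358

Multiply numerator and denominator by 3*√13 + 5*√19.
Denominator becomes -358; numerator becomes 9*√13 + 15*√19.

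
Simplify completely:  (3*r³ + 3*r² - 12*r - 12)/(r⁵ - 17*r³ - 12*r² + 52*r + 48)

3/(r² - r - 12)

Factor: 3*r³ + 3*r² - 12*r - 12 = 3·(r + 2)·(r - 2)·(r + 1);  r⁵ - 17*r³ - 12*r² + 52*r + 48 = (r + 3)·(r + 2)·(r + 1)·(r - 4)·(r - 2)
Cancel the common factors (r - 2), (r + 2), (r + 1).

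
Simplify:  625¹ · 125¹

625¹ = 5^4; 125¹ = 5^3
Combine exponents: 5^7

5^7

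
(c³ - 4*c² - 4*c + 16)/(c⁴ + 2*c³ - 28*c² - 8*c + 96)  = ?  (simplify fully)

1/(c + 6)

Factor: c³ - 4*c² - 4*c + 16 = (c - 4)·(c + 2)·(c - 2);  c⁴ + 2*c³ - 28*c² - 8*c + 96 = (c - 4)·(c + 2)·(c + 6)·(c - 2)
Cancel the common factors (c - 4), (c + 2), (c - 2).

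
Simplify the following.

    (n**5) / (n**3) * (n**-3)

Quotient: n**2
Multiply by (n**-3): add exponents.

1/n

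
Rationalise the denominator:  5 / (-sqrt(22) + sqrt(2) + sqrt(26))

(-15*sqrt(22) - 5*sqrt(26) + 115*sqrt(2) + 10*sqrt(286))/86

Group as (sqrt(2) + sqrt(26)) - sqrt(22); multiply by (sqrt(2) + sqrt(26)) + sqrt(22), then rationalise the remaining surd.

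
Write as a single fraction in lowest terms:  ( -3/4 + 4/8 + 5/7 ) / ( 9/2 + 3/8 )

Numerator: -3/4 + 4/8 + 5/7 = 13/28
Denominator: 9/2 + 3/8 = 39/8
Divide: (13/28) · (8/39) = 2/21

2/21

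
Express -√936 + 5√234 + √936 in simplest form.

√936 = 6*√26; 5√234 = 15*√26; √936 = 6*√26
Combine: (-6 + 15 + 6)·√26 = 15*√26

15*√26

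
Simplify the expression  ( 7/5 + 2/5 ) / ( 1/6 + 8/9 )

162/95

Numerator: 7/5 + 2/5 = 9/5
Denominator: 1/6 + 8/9 = 19/18
Divide: (9/5) · (18/19) = 162/95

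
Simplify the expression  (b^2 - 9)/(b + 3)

b - 3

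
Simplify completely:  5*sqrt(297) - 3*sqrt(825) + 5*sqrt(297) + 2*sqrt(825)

25*sqrt(33)

5*sqrt(297) = 15*sqrt(33); 3*sqrt(825) = 15*sqrt(33); 5*sqrt(297) = 15*sqrt(33); 2*sqrt(825) = 10*sqrt(33)
Combine: (15 - 15 + 15 + 10)·sqrt(33) = 25*sqrt(33)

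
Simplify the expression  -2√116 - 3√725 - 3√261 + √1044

-22*√29

2√116 = 4*√29; 3√725 = 15*√29; 3√261 = 9*√29; √1044 = 6*√29
Combine: (-4 - 15 - 9 + 6)·√29 = -22*√29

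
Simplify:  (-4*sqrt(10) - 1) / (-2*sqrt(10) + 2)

(5*sqrt(10) + 41)/18

Multiply numerator and denominator by 2 + 2*sqrt(10).
Denominator becomes -36; numerator becomes -82 - 10*sqrt(10).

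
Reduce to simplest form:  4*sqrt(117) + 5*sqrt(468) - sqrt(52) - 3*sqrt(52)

34*sqrt(13)

4*sqrt(117) = 12*sqrt(13); 5*sqrt(468) = 30*sqrt(13); sqrt(52) = 2*sqrt(13); 3*sqrt(52) = 6*sqrt(13)
Combine: (12 + 30 - 2 - 6)·sqrt(13) = 34*sqrt(13)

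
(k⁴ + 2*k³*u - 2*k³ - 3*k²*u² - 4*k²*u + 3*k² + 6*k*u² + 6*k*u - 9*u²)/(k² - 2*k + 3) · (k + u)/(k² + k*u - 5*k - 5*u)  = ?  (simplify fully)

Factor: k⁴ + 2*k³*u - 2*k³ - 3*k²*u² - 4*k²*u + 3*k² + 6*k*u² + 6*k*u - 9*u² = (k - u)·(k + 3*u)·(k² - 2*k + 3);  k² + k*u - 5*k - 5*u = (k + u)·(k - 5)
Cancel the common factors (k² - 2*k + 3), (k + u).

(k² + 2*k*u - 3*u²)/(k - 5)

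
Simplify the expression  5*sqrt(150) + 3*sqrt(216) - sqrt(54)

40*sqrt(6)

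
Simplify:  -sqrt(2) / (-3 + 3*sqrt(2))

(-2 - sqrt(2))/3

Multiply numerator and denominator by -3*sqrt(2) - 3.
Denominator becomes -9; numerator becomes 3*sqrt(2) + 6.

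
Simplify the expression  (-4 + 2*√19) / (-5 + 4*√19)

Multiply numerator and denominator by -4*√19 - 5.
Denominator becomes -279; numerator becomes -132 + 6*√19.

(-2*√19 + 44)/93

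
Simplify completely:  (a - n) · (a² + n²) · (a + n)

a⁴ - n⁴

Pair the conjugate factors: (a+n)(a-n) = a² - n², then repeat with the next factor.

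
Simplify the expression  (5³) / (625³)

5^(-9)

5³ = 5^3; 625³ = 5^12
Combine exponents: 5^(-9)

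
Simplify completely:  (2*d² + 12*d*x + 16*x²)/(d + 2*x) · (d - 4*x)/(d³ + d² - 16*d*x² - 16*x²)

2/(d + 1)

Factor: 2*d² + 12*d*x + 16*x² = 2·(d + 2*x)·(d + 4*x);  d³ + d² - 16*d*x² - 16*x² = (d + 1)·(d + 4*x)·(d - 4*x)
Cancel the common factors (d - 4*x), (d + 4*x), (d + 2*x).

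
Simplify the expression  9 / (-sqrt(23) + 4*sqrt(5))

Multiply numerator and denominator by sqrt(23) + 4*sqrt(5).
Denominator becomes 57; numerator becomes 9*sqrt(23) + 36*sqrt(5).

(3*sqrt(23) + 12*sqrt(5))/19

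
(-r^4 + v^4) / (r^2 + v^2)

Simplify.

-r^2 + v^2

Difference of fourth powers: factor out (r^2 + v^2).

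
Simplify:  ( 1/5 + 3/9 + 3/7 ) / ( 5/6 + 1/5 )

Numerator: 1/5 + 3/9 + 3/7 = 101/105
Denominator: 5/6 + 1/5 = 31/30
Divide: (101/105) · (30/31) = 202/217

202/217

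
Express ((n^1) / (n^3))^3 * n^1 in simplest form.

n^(-5)

Inside the bracket: (n^-2)
Raise to the power 3: (n^-6)
Multiply by n^1: add exponents.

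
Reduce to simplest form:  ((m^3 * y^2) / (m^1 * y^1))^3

Inside the bracket: m^2 * y^1
Raise to the power 3: m^6 * y^3

m^6*y^3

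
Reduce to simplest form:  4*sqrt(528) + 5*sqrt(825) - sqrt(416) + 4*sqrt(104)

4*sqrt(528) = 16*sqrt(33); 5*sqrt(825) = 25*sqrt(33); sqrt(416) = 4*sqrt(26); 4*sqrt(104) = 8*sqrt(26)

4*sqrt(26) + 41*sqrt(33)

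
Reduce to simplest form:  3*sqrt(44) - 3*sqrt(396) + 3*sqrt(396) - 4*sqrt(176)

-10*sqrt(11)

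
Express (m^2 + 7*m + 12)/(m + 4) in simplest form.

m + 3

Factor: m^2 + 7*m + 12 = (m + 4)*(m + 3)
Cancel the common factor (m + 4).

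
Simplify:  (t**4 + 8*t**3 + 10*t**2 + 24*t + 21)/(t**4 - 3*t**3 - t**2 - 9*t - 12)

(t + 7)/(t - 4)

Factor: t**4 + 8*t**3 + 10*t**2 + 24*t + 21 = (t + 1)*(t**2 + 3)*(t + 7);  t**4 - 3*t**3 - t**2 - 9*t - 12 = (t**2 + 3)*(t + 1)*(t - 4)
Cancel the common factors (t**2 + 3), (t + 1).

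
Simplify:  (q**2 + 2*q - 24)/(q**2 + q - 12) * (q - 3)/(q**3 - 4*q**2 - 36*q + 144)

Factor: q**2 + 2*q - 24 = (q + 6)*(q - 4);  q**2 + q - 12 = (q + 4)*(q - 3);  q**3 - 4*q**2 - 36*q + 144 = (q - 4)*(q - 6)*(q + 6)
Cancel the common factors (q - 4), (q - 3), (q + 6).

1/(q**2 - 2*q - 24)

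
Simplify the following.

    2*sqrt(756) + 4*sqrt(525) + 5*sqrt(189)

47*sqrt(21)

2*sqrt(756) = 12*sqrt(21); 4*sqrt(525) = 20*sqrt(21); 5*sqrt(189) = 15*sqrt(21)
Combine: (12 + 20 + 15)·sqrt(21) = 47*sqrt(21)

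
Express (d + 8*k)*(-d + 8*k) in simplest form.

-d**2 + 64*k**2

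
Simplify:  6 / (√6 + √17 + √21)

(-9*√238 + 3*√21 + 15*√17 + 48*√6)/101

Group as (√6 + √17) + √21; multiply by (√6 + √17) - √21, then rationalise the remaining surd.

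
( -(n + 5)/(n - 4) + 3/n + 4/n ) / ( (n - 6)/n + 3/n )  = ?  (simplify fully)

(-n**2 + 2*n - 28)/(n**2 - 7*n + 12)

Numerator: -(n + 5)/(n - 4) + 3/n + 4/n = (-n**2 + 2*n - 28)/(n**2 - 4*n)
Denominator: (n - 6)/n + 3/n = (n - 3)/n
Divide: ((-n**2 + 2*n - 28)/(n**2 - 4*n)) · (n/(n - 3)) = (-n**2 + 2*n - 28)/(n**2 - 7*n + 12)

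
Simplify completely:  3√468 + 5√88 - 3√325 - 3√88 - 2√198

-2*√22 + 3*√13

3√468 = 18*√13; 5√88 = 10*√22; 3√325 = 15*√13; 3√88 = 6*√22; 2√198 = 6*√22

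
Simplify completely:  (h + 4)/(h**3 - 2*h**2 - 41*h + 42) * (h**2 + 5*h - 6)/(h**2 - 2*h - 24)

1/(h**2 - 13*h + 42)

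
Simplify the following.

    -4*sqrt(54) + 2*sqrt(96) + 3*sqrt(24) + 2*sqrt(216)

14*sqrt(6)

4*sqrt(54) = 12*sqrt(6); 2*sqrt(96) = 8*sqrt(6); 3*sqrt(24) = 6*sqrt(6); 2*sqrt(216) = 12*sqrt(6)
Combine: (-12 + 8 + 6 + 12)·sqrt(6) = 14*sqrt(6)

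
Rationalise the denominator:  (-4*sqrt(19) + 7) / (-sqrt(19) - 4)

Multiply numerator and denominator by -4 + sqrt(19).
Denominator becomes -3; numerator becomes -104 + 23*sqrt(19).

(-23*sqrt(19) + 104)/3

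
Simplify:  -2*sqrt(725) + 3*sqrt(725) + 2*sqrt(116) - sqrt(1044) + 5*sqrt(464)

23*sqrt(29)

2*sqrt(725) = 10*sqrt(29); 3*sqrt(725) = 15*sqrt(29); 2*sqrt(116) = 4*sqrt(29); sqrt(1044) = 6*sqrt(29); 5*sqrt(464) = 20*sqrt(29)
Combine: (-10 + 15 + 4 - 6 + 20)·sqrt(29) = 23*sqrt(29)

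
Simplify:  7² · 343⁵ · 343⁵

7² = 7^2; 343⁵ = 7^15; 343⁵ = 7^15
Combine exponents: 7^32

7^32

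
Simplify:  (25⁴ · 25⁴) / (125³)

5^7

25⁴ = 5^8; 25⁴ = 5^8; 125³ = 5^9
Combine exponents: 5^7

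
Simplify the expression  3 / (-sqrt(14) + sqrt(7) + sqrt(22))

(-45*sqrt(14) - 3*sqrt(22) + 87*sqrt(7) + 84*sqrt(11))/391

Group as (sqrt(7) + sqrt(22)) - sqrt(14); multiply by (sqrt(7) + sqrt(22)) + sqrt(14), then rationalise the remaining surd.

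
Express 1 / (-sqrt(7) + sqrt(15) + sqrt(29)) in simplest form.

Group as (sqrt(15) + sqrt(29)) - sqrt(7); multiply by (sqrt(15) + sqrt(29)) + sqrt(7), then rationalise the remaining surd.

(-37*sqrt(7) - 7*sqrt(29) + 21*sqrt(15) + 2*sqrt(3045))/371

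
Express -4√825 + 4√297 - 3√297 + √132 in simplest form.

-15*√33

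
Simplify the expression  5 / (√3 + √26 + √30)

Group as (√3 + √30) + √26; multiply by (√3 + √30) - √26, then rationalise the remaining surd.

(-60*√65 - 5*√30 + 35*√26 + 265*√3)/311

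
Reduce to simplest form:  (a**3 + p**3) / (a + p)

a**2 - a*p + p**2

p**3 + a**3 = (a + p)(a**2 - a*p + p**2).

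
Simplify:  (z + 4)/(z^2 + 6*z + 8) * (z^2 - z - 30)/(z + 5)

Factor: z^2 + 6*z + 8 = (z + 2)*(z + 4);  z^2 - z - 30 = (z - 6)*(z + 5)
Cancel the common factors (z + 4), (z + 5).

(z - 6)/(z + 2)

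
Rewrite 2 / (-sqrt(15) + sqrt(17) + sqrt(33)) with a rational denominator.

(-70*sqrt(15) - 2*sqrt(33) + 62*sqrt(17) + 12*sqrt(935))/1019

Group as (sqrt(17) + sqrt(33)) - sqrt(15); multiply by (sqrt(17) + sqrt(33)) + sqrt(15), then rationalise the remaining surd.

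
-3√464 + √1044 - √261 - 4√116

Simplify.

-17*√29

3√464 = 12*√29; √1044 = 6*√29; √261 = 3*√29; 4√116 = 8*√29
Combine: (-12 + 6 - 3 - 8)·√29 = -17*√29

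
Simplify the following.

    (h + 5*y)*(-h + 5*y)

Product of conjugates: (P+Q)(P-Q) = P^2 - Q^2.

-h^2 + 25*y^2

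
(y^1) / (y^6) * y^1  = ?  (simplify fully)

Quotient: (y^-5)
Multiply by y^1: add exponents.

y^(-4)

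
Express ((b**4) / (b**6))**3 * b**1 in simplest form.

Inside the bracket: (b**-2)
Raise to the power 3: (b**-6)
Multiply by b**1: add exponents.

b**(-5)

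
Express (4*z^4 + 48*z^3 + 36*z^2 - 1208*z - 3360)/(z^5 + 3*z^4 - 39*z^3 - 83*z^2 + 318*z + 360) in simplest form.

(4*z + 28)/(z^2 - 2*z - 3)

Factor: 4*z^4 + 48*z^3 + 36*z^2 - 1208*z - 3360 = 4*(z + 4)*(z - 5)*(z + 7)*(z + 6);  z^5 + 3*z^4 - 39*z^3 - 83*z^2 + 318*z + 360 = (z - 5)*(z + 1)*(z + 6)*(z - 3)*(z + 4)
Cancel the common factors (z + 6), (z + 4), (z - 5).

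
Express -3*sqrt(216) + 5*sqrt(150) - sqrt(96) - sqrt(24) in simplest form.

sqrt(6)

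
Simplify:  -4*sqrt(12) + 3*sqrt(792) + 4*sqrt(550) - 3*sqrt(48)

4*sqrt(12) = 8*sqrt(3); 3*sqrt(792) = 18*sqrt(22); 4*sqrt(550) = 20*sqrt(22); 3*sqrt(48) = 12*sqrt(3)

-20*sqrt(3) + 38*sqrt(22)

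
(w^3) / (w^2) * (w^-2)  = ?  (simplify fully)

Quotient: w^1
Multiply by (w^-2): add exponents.

1/w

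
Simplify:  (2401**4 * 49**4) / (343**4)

7**12

2401**4 = 7**16; 49**4 = 7**8; 343**4 = 7**12
Combine exponents: 7**12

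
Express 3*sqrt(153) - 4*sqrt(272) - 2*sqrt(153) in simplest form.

-13*sqrt(17)

3*sqrt(153) = 9*sqrt(17); 4*sqrt(272) = 16*sqrt(17); 2*sqrt(153) = 6*sqrt(17)
Combine: (9 - 16 - 6)·sqrt(17) = -13*sqrt(17)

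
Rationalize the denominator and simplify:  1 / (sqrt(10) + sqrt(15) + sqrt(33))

Group as (sqrt(10) + sqrt(33)) + sqrt(15); multiply by (sqrt(10) + sqrt(33)) - sqrt(15), then rationalise the remaining surd.

(-15*sqrt(22) - 4*sqrt(33) + 14*sqrt(15) + 19*sqrt(10))/268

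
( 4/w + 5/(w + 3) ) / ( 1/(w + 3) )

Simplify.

Numerator: 4/w + 5/(w + 3) = (9*w + 12)/(w**2 + 3*w)
Denominator: 1/(w + 3) = 1/(w + 3)
Divide: ((9*w + 12)/(w**2 + 3*w)) · (w + 3) = (9*w + 12)/w

(9*w + 12)/w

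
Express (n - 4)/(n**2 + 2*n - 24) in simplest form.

1/(n + 6)

Factor: n**2 + 2*n - 24 = (n + 6)*(n - 4)
Cancel the common factor (n - 4).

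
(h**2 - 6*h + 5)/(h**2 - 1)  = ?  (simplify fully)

Factor: h**2 - 6*h + 5 = (h - 5)*(h - 1);  h**2 - 1 = (h - 1)*(h + 1)
Cancel the common factor (h - 1).

(h - 5)/(h + 1)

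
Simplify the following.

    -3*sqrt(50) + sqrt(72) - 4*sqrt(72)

3*sqrt(50) = 15*sqrt(2); sqrt(72) = 6*sqrt(2); 4*sqrt(72) = 24*sqrt(2)
Combine: (-15 + 6 - 24)·sqrt(2) = -33*sqrt(2)

-33*sqrt(2)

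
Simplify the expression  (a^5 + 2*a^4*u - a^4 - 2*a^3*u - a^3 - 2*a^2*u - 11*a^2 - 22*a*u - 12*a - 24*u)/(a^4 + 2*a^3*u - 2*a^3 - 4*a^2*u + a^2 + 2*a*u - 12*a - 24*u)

a + 1

Factor: a^5 + 2*a^4*u - a^4 - 2*a^3*u - a^3 - 2*a^2*u - 11*a^2 - 22*a*u - 12*a - 24*u = (a^2 + a + 4)*(a + 1)*(a - 3)*(a + 2*u);  a^4 + 2*a^3*u - 2*a^3 - 4*a^2*u + a^2 + 2*a*u - 12*a - 24*u = (a^2 + a + 4)*(a + 2*u)*(a - 3)
Cancel the common factors (a^2 + a + 4), (a - 3), (a + 2*u).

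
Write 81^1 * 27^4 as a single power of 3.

81^1 = 3^4; 27^4 = 3^12
Combine exponents: 3^16

3^16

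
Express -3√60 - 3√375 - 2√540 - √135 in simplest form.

-36*√15

3√60 = 6*√15; 3√375 = 15*√15; 2√540 = 12*√15; √135 = 3*√15
Combine: (-6 - 15 - 12 - 3)·√15 = -36*√15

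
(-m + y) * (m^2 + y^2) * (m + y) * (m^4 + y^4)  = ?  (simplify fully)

(y+m)(y-m) = -m^2 + y^2; continue pairing.

-m^8 + y^8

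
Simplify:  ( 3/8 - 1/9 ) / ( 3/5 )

Numerator: 3/8 - 1/9 = 19/72
Denominator: 3/5 = 3/5
Divide: (19/72) · (5/3) = 95/216

95/216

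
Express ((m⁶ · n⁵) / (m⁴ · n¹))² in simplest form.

m⁴*n⁸

Inside the bracket: m² · n⁴
Raise to the power 2: m⁴ · n⁸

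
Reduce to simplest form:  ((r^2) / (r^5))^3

Inside the bracket: (r^-3)
Raise to the power 3: (r^-9)

r^(-9)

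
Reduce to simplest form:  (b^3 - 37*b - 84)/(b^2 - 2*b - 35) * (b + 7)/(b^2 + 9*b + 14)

Factor: b^3 - 37*b - 84 = (b + 3)*(b - 7)*(b + 4);  b^2 - 2*b - 35 = (b + 5)*(b - 7);  b^2 + 9*b + 14 = (b + 7)*(b + 2)
Cancel the common factors (b + 7), (b - 7).

(b^2 + 7*b + 12)/(b^2 + 7*b + 10)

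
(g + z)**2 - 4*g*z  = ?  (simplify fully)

(g - z)**2

Expanding gives g**2 - 2*g*z + z**2, a perfect square.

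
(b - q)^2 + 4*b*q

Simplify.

Expand the square and combine the 4*b*q term.

(b + q)^2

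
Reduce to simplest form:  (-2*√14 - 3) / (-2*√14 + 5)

Multiply numerator and denominator by 5 + 2*√14.
Denominator becomes -31; numerator becomes -71 - 16*√14.

(16*√14 + 71)/31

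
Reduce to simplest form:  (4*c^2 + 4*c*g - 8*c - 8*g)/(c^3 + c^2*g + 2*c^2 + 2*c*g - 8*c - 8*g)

4/(c + 4)

Factor: 4*c^2 + 4*c*g - 8*c - 8*g = 4*(c + g)*(c - 2);  c^3 + c^2*g + 2*c^2 + 2*c*g - 8*c - 8*g = (c + 4)*(c + g)*(c - 2)
Cancel the common factors (c + g), (c - 2).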